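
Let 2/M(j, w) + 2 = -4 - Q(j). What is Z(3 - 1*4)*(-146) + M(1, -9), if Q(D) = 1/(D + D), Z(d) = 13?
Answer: -24678/13 ≈ -1898.3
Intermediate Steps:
Q(D) = 1/(2*D)
M(j, w) = 2/(-6 - 1/(2*j)) (M(j, w) = 2/(-2 + (-4 - 1/(2*j))) = 2/(-6 - 1/(2*j)))
Z(3 - 1*4)*(-146) + M(1, -9) = 13*(-146) - 4*1/(1 + 12*1) = -1898 - 4*1/(1 + 12) = -1898 - 4*1/13 = -1898 - 4*1*1/13 = -1898 - 4/13 = -24678/13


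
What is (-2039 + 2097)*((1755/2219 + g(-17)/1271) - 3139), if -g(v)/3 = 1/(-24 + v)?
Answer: -21047308800362/115634309 ≈ -1.8202e+5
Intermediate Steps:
g(v) = -3/(-24 + v)
(-2039 + 2097)*((1755/2219 + g(-17)/1271) - 3139) = (-2039 + 2097)*((1755/2219 - 3/(-24 - 17)/1271) - 3139) = 58*((1755*(1/2219) - 3/(-41)*(1/1271)) - 3139) = 58*((1755/2219 - 3*(-1/41)*(1/1271)) - 3139) = 58*((1755/2219 + (3/41)*(1/1271)) - 3139) = 58*((1755/2219 + 3/52111) - 3139) = 58*(91461462/115634309 - 3139) = 58*(-362884634489/115634309) = -21047308800362/115634309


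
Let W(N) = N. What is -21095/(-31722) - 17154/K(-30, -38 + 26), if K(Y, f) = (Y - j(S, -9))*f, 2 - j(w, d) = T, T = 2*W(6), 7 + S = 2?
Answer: -44924699/634440 ≈ -70.810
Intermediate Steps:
S = -5 (S = -7 + 2 = -5)
T = 12 (T = 2*6 = 12)
j(w, d) = -10 (j(w, d) = 2 - 1*12 = 2 - 12 = -10)
K(Y, f) = f*(10 + Y) (K(Y, f) = (Y - 1*(-10))*f = (Y + 10)*f = (10 + Y)*f = f*(10 + Y))
-21095/(-31722) - 17154/K(-30, -38 + 26) = -21095/(-31722) - 17154*1/((-38 + 26)*(10 - 30)) = -21095*(-1/31722) - 17154/((-12*(-20))) = 21095/31722 - 17154/240 = 21095/31722 - 17154*1/240 = 21095/31722 - 2859/40 = -44924699/634440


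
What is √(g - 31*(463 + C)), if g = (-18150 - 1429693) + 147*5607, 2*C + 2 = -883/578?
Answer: I*√737426643/34 ≈ 798.69*I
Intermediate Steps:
C = -2039/1156 (C = -1 + (-883/578)/2 = -1 + (-883*1/578)/2 = -1 + (½)*(-883/578) = -1 - 883/1156 = -2039/1156 ≈ -1.7638)
g = -623614 (g = -1447843 + 824229 = -623614)
√(g - 31*(463 + C)) = √(-623614 - 31*(463 - 2039/1156)) = √(-623614 - 31*533189/1156) = √(-623614 - 16528859/1156) = √(-737426643/1156) = I*√737426643/34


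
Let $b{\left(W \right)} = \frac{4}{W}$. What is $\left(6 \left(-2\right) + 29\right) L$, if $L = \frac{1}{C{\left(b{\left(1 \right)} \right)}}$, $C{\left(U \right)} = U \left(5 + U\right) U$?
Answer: $\frac{17}{144} \approx 0.11806$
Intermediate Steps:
$C{\left(U \right)} = U^{2} \left(5 + U\right)$
$L = \frac{1}{144}$ ($L = \frac{1}{\left(\frac{4}{1}\right)^{2} \left(5 + \frac{4}{1}\right)} = \frac{1}{\left(4 \cdot 1\right)^{2} \left(5 + 4 \cdot 1\right)} = \frac{1}{4^{2} \left(5 + 4\right)} = \frac{1}{16 \cdot 9} = \frac{1}{144} \approx 0.0069444$)
$\left(6 \left(-2\right) + 29\right) L = \left(6 \left(-2\right) + 29\right) \frac{1}{144} = \left(-12 + 29\right) \frac{1}{144} = 17 \cdot \frac{1}{144} = \frac{17}{144}$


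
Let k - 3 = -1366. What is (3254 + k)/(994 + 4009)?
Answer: 1891/5003 ≈ 0.37797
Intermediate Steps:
k = -1363 (k = 3 - 1366 = -1363)
(3254 + k)/(994 + 4009) = (3254 - 1363)/(994 + 4009) = 1891/5003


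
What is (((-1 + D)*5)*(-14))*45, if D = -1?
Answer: 6300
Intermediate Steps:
(((-1 + D)*5)*(-14))*45 = (((-1 - 1)*5)*(-14))*45 = (-2*5*(-14))*45 = -10*(-14)*45 = 140*45 = 6300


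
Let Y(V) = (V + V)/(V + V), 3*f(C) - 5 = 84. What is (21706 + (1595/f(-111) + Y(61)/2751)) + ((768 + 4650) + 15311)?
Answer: 10402906589/244839 ≈ 42489.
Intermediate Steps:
f(C) = 89/3 (f(C) = 5/3 + (⅓)*84 = 5/3 + 28 = 89/3)
Y(V) = 1 (Y(V) = (2*V)/((2*V)) = (2*V)*(1/(2*V)) = 1)
(21706 + (1595/f(-111) + Y(61)/2751)) + ((768 + 4650) + 15311) = (21706 + (1595/(89/3) + 1/2751)) + ((768 + 4650) + 15311) = (21706 + (1595*(3/89) + 1*(1/2751))) + (5418 + 15311) = (21706 + (4785/89 + 1/2751)) + 20729 = (21706 + 13163624/244839) + 20729 = 5327638958/244839 + 20729 = 10402906589/244839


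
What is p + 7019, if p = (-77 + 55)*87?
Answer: 5105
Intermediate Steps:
p = -1914 (p = -22*87 = -1914)
p + 7019 = -1914 + 7019 = 5105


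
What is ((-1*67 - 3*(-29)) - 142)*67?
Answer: -8174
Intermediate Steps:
((-1*67 - 3*(-29)) - 142)*67 = ((-67 - 1*(-87)) - 142)*67 = ((-67 + 87) - 142)*67 = (20 - 142)*67 = -122*67 = -8174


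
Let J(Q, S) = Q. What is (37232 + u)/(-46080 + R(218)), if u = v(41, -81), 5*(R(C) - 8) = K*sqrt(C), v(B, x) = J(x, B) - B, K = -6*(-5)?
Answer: -213716490/265327667 - 55665*sqrt(218)/530655334 ≈ -0.80703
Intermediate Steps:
K = 30
v(B, x) = x - B
R(C) = 8 + 6*sqrt(C) (R(C) = 8 + (30*sqrt(C))/5 = 8 + 6*sqrt(C))
u = -122 (u = -81 - 1*41 = -81 - 41 = -122)
(37232 + u)/(-46080 + R(218)) = (37232 - 122)/(-46080 + (8 + 6*sqrt(218))) = 37110/(-46072 + 6*sqrt(218))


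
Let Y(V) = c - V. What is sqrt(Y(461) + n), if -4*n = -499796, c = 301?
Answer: sqrt(124789) ≈ 353.25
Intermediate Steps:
n = 124949 (n = -1/4*(-499796) = 124949)
Y(V) = 301 - V
sqrt(Y(461) + n) = sqrt((301 - 1*461) + 124949) = sqrt((301 - 461) + 124949) = sqrt(-160 + 124949) = sqrt(124789)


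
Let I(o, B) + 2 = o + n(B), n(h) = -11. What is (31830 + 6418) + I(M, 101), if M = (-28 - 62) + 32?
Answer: 38177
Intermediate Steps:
M = -58 (M = -90 + 32 = -58)
I(o, B) = -13 + o (I(o, B) = -2 + (o - 11) = -2 + (-11 + o) = -13 + o)
(31830 + 6418) + I(M, 101) = (31830 + 6418) + (-13 - 58) = 38248 - 71 = 38177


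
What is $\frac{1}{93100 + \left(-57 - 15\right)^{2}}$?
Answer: $\frac{1}{98284} \approx 1.0175 \cdot 10^{-5}$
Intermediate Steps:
$\frac{1}{93100 + \left(-57 - 15\right)^{2}} = \frac{1}{93100 + \left(-72\right)^{2}} = \frac{1}{93100 + 5184} = \frac{1}{98284}$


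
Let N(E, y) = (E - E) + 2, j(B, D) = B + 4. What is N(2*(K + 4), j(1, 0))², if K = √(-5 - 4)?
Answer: 4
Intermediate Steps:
j(B, D) = 4 + B
K = 3*I (K = √(-9) = 3*I ≈ 3.0*I)
N(E, y) = 2 (N(E, y) = 0 + 2 = 2)
N(2*(K + 4), j(1, 0))² = 2² = 4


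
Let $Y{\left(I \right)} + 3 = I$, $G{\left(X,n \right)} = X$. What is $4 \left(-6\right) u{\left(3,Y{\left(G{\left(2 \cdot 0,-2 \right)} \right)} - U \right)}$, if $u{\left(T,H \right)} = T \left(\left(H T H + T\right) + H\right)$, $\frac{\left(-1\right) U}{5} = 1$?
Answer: $-1224$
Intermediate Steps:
$U = -5$ ($U = \left(-5\right) 1 = -5$)
$Y{\left(I \right)} = -3 + I$
$u{\left(T,H \right)} = T \left(H + T + T H^{2}\right)$ ($u{\left(T,H \right)} = T \left(\left(T H^{2} + T\right) + H\right) = T \left(\left(T + T H^{2}\right) + H\right) = T \left(H + T + T H^{2}\right)$)
$4 \left(-6\right) u{\left(3,Y{\left(G{\left(2 \cdot 0,-2 \right)} \right)} - U \right)} = 4 \left(-6\right) 3 \left(\left(\left(-3 + 2 \cdot 0\right) - -5\right) + 3 + 3 \left(\left(-3 + 2 \cdot 0\right) - -5\right)^{2}\right) = - 24 \cdot 3 \left(\left(\left(-3 + 0\right) + 5\right) + 3 + 3 \left(\left(-3 + 0\right) + 5\right)^{2}\right) = - 24 \cdot 3 \left(\left(-3 + 5\right) + 3 + 3 \left(-3 + 5\right)^{2}\right) = - 24 \cdot 3 \left(2 + 3 + 3 \cdot 2^{2}\right) = - 24 \cdot 3 \left(2 + 3 + 3 \cdot 4\right) = - 24 \cdot 3 \left(2 + 3 + 12\right) = - 24 \cdot 3 \cdot 17 = \left(-24\right) 51 = -1224$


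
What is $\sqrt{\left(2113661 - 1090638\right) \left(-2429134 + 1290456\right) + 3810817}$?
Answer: $i \sqrt{1164889972777} \approx 1.0793 \cdot 10^{6} i$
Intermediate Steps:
$\sqrt{\left(2113661 - 1090638\right) \left(-2429134 + 1290456\right) + 3810817} = \sqrt{1023023 \left(-1138678\right) + 3810817} = \sqrt{-1164893783594 + 3810817} = \sqrt{-1164889972777} = i \sqrt{1164889972777}$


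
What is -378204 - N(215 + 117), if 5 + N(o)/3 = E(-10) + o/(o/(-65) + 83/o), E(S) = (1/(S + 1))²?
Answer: -4296544144/11367 ≈ -3.7798e+5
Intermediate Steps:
E(S) = (1 + S)⁻² (E(S) = (1/(1 + S))² = (1 + S)⁻²)
N(o) = -404/27 + 3*o/(83/o - o/65) (N(o) = -15 + 3*((1 - 10)⁻² + o/(o/(-65) + 83/o)) = -15 + 3*((-9)⁻² + o/(o*(-1/65) + 83/o)) = -15 + 3*(1/81 + o/(-o/65 + 83/o)) = -15 + 3*(1/81 + o/(83/o - o/65)) = -15 + (1/27 + 3*o/(83/o - o/65)) = -404/27 + 3*o/(83/o - o/65))
-378204 - N(215 + 117) = -378204 - (2179580 - 5669*(215 + 117)²)/(27*(-5395 + (215 + 117)²)) = -378204 - (2179580 - 5669*332²)/(27*(-5395 + 332²)) = -378204 - (2179580 - 5669*110224)/(27*(-5395 + 110224)) = -378204 - (2179580 - 624859856)/(27*104829) = -378204 - (-622680276)/(27*104829) = -378204 - 1*(-2500724/11367) = -378204 + 2500724/11367 = -4296544144/11367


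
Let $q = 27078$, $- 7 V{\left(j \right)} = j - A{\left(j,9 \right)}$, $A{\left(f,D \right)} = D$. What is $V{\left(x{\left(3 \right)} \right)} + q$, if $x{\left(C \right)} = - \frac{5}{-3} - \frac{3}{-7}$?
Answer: $\frac{3980611}{147} \approx 27079.0$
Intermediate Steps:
$x{\left(C \right)} = \frac{44}{21}$ ($x{\left(C \right)} = \left(-5\right) \left(- \frac{1}{3}\right) - - \frac{3}{7} = \frac{5}{3} + \frac{3}{7} = \frac{44}{21}$)
$V{\left(j \right)} = \frac{9}{7} - \frac{j}{7}$ ($V{\left(j \right)} = - \frac{j - 9}{7} = - \frac{-9 + j}{7} = \frac{9}{7} - \frac{j}{7}$)
$V{\left(x{\left(3 \right)} \right)} + q = \left(\frac{9}{7} - \frac{44}{147}\right) + 27078 = \frac{145}{147} + 27078 = \frac{3980611}{147}$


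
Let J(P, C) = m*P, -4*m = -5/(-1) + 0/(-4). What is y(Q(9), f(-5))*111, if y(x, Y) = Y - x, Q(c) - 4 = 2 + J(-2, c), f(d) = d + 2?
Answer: -2553/2 ≈ -1276.5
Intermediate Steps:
f(d) = 2 + d
m = -5/4 (m = -(-5/(-1) + 0/(-4))/4 = -(-5*(-1) + 0*(-¼))/4 = -(5 + 0)/4 = -¼*5 = -5/4 ≈ -1.2500)
J(P, C) = -5*P/4
Q(c) = 17/2 (Q(c) = 4 + (2 - 5/4*(-2)) = 4 + (2 + 5/2) = 4 + 9/2 = 17/2)
y(Q(9), f(-5))*111 = ((2 - 5) - 1*17/2)*111 = (-3 - 17/2)*111 = -23/2*111 = -2553/2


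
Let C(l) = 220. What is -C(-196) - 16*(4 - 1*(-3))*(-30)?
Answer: 3140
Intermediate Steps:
-C(-196) - 16*(4 - 1*(-3))*(-30) = -1*220 - 16*(4 - 1*(-3))*(-30) = -220 - 16*(4 + 3)*(-30) = -220 - 16*7*(-30) = -220 - 112*(-30) = -220 + 3360 = 3140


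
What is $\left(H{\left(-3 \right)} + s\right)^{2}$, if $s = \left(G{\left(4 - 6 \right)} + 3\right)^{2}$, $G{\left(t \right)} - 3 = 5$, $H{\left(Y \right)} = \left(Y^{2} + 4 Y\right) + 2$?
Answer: $14400$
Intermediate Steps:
$H{\left(Y \right)} = 2 + Y^{2} + 4 Y$
$G{\left(t \right)} = 8$ ($G{\left(t \right)} = 3 + 5 = 8$)
$s = 121$ ($s = \left(8 + 3\right)^{2} = 11^{2} = 121$)
$\left(H{\left(-3 \right)} + s\right)^{2} = \left(\left(2 + \left(-3\right)^{2} + 4 \left(-3\right)\right) + 121\right)^{2} = \left(\left(2 + 9 - 12\right) + 121\right)^{2} = \left(-1 + 121\right)^{2} = 120^{2} = 14400$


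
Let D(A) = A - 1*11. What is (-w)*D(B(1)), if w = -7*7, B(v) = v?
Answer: -490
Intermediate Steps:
w = -49
D(A) = -11 + A (D(A) = A - 11 = -11 + A)
(-w)*D(B(1)) = (-1*(-49))*(-11 + 1) = 49*(-10) = -490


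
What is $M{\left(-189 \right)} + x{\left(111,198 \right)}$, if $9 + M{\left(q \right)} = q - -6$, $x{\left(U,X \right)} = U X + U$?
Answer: $21897$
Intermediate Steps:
$x{\left(U,X \right)} = U + U X$
$M{\left(q \right)} = -3 + q$ ($M{\left(q \right)} = -9 + \left(q - -6\right) = -9 + \left(q + 6\right) = -9 + \left(6 + q\right) = -3 + q$)
$M{\left(-189 \right)} + x{\left(111,198 \right)} = \left(-3 - 189\right) + 111 \left(1 + 198\right) = -192 + 111 \cdot 199 = -192 + 22089 = 21897$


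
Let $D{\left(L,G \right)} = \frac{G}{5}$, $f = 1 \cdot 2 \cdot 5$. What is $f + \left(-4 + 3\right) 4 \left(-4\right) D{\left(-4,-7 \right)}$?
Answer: $- \frac{62}{5} \approx -12.4$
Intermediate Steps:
$f = 10$ ($f = 2 \cdot 5 = 10$)
$D{\left(L,G \right)} = \frac{G}{5}$ ($D{\left(L,G \right)} = G \frac{1}{5} = \frac{G}{5}$)
$f + \left(-4 + 3\right) 4 \left(-4\right) D{\left(-4,-7 \right)} = 10 + \left(-4 + 3\right) 4 \left(-4\right) \frac{1}{5} \left(-7\right) = 10 + \left(-1\right) 4 \left(-4\right) \left(- \frac{7}{5}\right) = 10 + \left(-4\right) \left(-4\right) \left(- \frac{7}{5}\right) = 10 + 16 \left(- \frac{7}{5}\right) = 10 - \frac{112}{5} = - \frac{62}{5}$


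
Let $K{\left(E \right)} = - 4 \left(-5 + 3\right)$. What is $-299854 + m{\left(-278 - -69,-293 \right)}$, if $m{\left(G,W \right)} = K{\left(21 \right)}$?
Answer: $-299846$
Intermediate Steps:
$K{\left(E \right)} = 8$ ($K{\left(E \right)} = \left(-4\right) \left(-2\right) = 8$)
$m{\left(G,W \right)} = 8$
$-299854 + m{\left(-278 - -69,-293 \right)} = -299854 + 8 = -299846$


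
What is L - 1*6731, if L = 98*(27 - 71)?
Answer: -11043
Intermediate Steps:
L = -4312 (L = 98*(-44) = -4312)
L - 1*6731 = -4312 - 1*6731 = -4312 - 6731 = -11043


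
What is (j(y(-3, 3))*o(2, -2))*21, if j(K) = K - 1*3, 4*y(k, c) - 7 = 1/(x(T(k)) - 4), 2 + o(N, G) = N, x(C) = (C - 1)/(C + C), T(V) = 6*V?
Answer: 0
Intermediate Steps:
x(C) = (-1 + C)/(2*C) (x(C) = (-1 + C)/((2*C)) = (-1 + C)*(1/(2*C)) = (-1 + C)/(2*C))
o(N, G) = -2 + N
y(k, c) = 7/4 + 1/(4*(-4 + (-1 + 6*k)/(12*k))) (y(k, c) = 7/4 + 1/(4*((-1 + 6*k)/(2*((6*k))) - 4)) = 7/4 + 1/(4*((1/(6*k))*(-1 + 6*k)/2 - 4)) = 7/4 + 1/(4*((-1 + 6*k)/(12*k) - 4)) = 7/4 + 1/(4*(-4 + (-1 + 6*k)/(12*k))))
j(K) = -3 + K (j(K) = K - 3 = -3 + K)
(j(y(-3, 3))*o(2, -2))*21 = ((-3 + (7 + 282*(-3))/(4*(1 + 42*(-3))))*(-2 + 2))*21 = ((-3 + (7 - 846)/(4*(1 - 126)))*0)*21 = ((-3 + (¼)*(-839)/(-125))*0)*21 = ((-3 + (¼)*(-1/125)*(-839))*0)*21 = ((-3 + 839/500)*0)*21 = -661/500*0*21 = 0*21 = 0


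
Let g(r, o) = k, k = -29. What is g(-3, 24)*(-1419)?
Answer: 41151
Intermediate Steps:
g(r, o) = -29
g(-3, 24)*(-1419) = -29*(-1419) = 41151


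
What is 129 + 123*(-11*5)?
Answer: -6636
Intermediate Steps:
129 + 123*(-11*5) = 129 + 123*(-55) = 129 - 6765 = -6636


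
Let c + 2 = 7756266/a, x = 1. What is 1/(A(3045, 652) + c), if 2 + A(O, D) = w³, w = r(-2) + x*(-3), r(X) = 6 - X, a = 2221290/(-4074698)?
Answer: -370215/5267362130263 ≈ -7.0285e-8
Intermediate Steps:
a = -1110645/2037349 (a = 2221290*(-1/4074698) = -1110645/2037349 ≈ -0.54514)
c = -5267407666708/370215 (c = -2 + 7756266/(-1110645/2037349) = -2 + 7756266*(-2037349/1110645) = -2 - 5267406926278/370215 = -5267407666708/370215 ≈ -1.4228e+7)
w = 5 (w = (6 - 1*(-2)) + 1*(-3) = (6 + 2) - 3 = 8 - 3 = 5)
A(O, D) = 123 (A(O, D) = -2 + 5³ = -2 + 125 = 123)
1/(A(3045, 652) + c) = 1/(123 - 5267407666708/370215) = 1/(-5267362130263/370215) = -370215/5267362130263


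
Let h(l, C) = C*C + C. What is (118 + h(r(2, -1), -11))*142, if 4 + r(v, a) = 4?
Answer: 32376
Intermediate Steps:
r(v, a) = 0 (r(v, a) = -4 + 4 = 0)
h(l, C) = C + C**2 (h(l, C) = C**2 + C = C + C**2)
(118 + h(r(2, -1), -11))*142 = (118 - 11*(1 - 11))*142 = (118 - 11*(-10))*142 = (118 + 110)*142 = 228*142 = 32376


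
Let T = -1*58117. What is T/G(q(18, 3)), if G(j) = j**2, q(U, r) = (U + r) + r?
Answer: -58117/576 ≈ -100.90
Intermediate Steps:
q(U, r) = U + 2*r
T = -58117
T/G(q(18, 3)) = -58117/(18 + 2*3)**2 = -58117/(18 + 6)**2 = -58117/(24**2) = -58117/576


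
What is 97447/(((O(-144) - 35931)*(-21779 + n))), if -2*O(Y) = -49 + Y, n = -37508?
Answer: 194894/4249040003 ≈ 4.5868e-5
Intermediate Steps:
O(Y) = 49/2 - Y/2 (O(Y) = -(-49 + Y)/2 = 49/2 - Y/2)
97447/(((O(-144) - 35931)*(-21779 + n))) = 97447/((((49/2 - 1/2*(-144)) - 35931)*(-21779 - 37508))) = 97447/((((49/2 + 72) - 35931)*(-59287))) = 97447/(((193/2 - 35931)*(-59287))) = 97447/((-71669/2*(-59287))) = 97447/(4249040003/2) = 97447*(2/4249040003) = 194894/4249040003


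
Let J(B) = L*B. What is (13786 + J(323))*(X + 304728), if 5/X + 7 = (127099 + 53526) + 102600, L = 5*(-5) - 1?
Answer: 77501400328682/47203 ≈ 1.6419e+9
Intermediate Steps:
L = -26 (L = -25 - 1 = -26)
J(B) = -26*B
X = 5/283218 (X = 5/(-7 + ((127099 + 53526) + 102600)) = 5/(-7 + (180625 + 102600)) = 5/(-7 + 283225) = 5/283218 ≈ 1.7654e-5)
(13786 + J(323))*(X + 304728) = (13786 - 26*323)*(5/283218 + 304728) = (13786 - 8398)*(86304454709/283218) = 5388*(86304454709/283218) = 77501400328682/47203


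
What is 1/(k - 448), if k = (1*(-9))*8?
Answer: -1/520 ≈ -0.0019231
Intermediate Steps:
k = -72 (k = -9*8 = -72)
1/(k - 448) = 1/(-72 - 448) = 1/(-520) = -1/520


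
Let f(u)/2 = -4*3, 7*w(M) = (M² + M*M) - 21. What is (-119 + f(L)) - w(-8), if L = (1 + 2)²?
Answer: -1108/7 ≈ -158.29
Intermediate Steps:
w(M) = -3 + 2*M²/7 (w(M) = ((M² + M*M) - 21)/7 = ((M² + M²) - 21)/7 = (2*M² - 21)/7 = (-21 + 2*M²)/7 = -3 + 2*M²/7)
L = 9 (L = 3² = 9)
f(u) = -24 (f(u) = 2*(-4*3) = 2*(-12) = -24)
(-119 + f(L)) - w(-8) = (-119 - 24) - (-3 + (2/7)*(-8)²) = -143 - (-3 + (2/7)*64) = -143 - (-3 + 128/7) = -143 - 1*107/7 = -143 - 107/7 = -1108/7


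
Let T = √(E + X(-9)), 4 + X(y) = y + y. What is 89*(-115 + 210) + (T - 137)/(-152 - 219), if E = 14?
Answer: 3136942/371 - 2*I*√2/371 ≈ 8455.4 - 0.0076238*I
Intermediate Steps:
X(y) = -4 + 2*y (X(y) = -4 + (y + y) = -4 + 2*y)
T = 2*I*√2 (T = √(14 + (-4 + 2*(-9))) = √(14 + (-4 - 18)) = √(14 - 22) = √(-8) = 2*I*√2 ≈ 2.8284*I)
89*(-115 + 210) + (T - 137)/(-152 - 219) = 89*(-115 + 210) + (2*I*√2 - 137)/(-152 - 219) = 89*95 + (-137 + 2*I*√2)/(-371) = 8455 + (-137 + 2*I*√2)*(-1/371) = 8455 + (137/371 - 2*I*√2/371) = 3136942/371 - 2*I*√2/371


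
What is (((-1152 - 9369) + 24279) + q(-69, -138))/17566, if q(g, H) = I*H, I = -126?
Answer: 15573/8783 ≈ 1.7731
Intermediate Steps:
q(g, H) = -126*H
(((-1152 - 9369) + 24279) + q(-69, -138))/17566 = (((-1152 - 9369) + 24279) - 126*(-138))/17566 = ((-10521 + 24279) + 17388)*(1/17566) = (13758 + 17388)*(1/17566) = 31146*(1/17566) = 15573/8783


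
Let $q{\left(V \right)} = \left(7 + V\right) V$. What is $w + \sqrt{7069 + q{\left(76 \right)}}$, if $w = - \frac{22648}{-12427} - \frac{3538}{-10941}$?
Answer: $\frac{291758494}{135963807} + 7 \sqrt{273} \approx 117.8$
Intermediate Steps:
$q{\left(V \right)} = V \left(7 + V\right)$
$w = \frac{291758494}{135963807}$ ($w = \left(-22648\right) \left(- \frac{1}{12427}\right) - - \frac{3538}{10941} = \frac{22648}{12427} + \frac{3538}{10941} = \frac{291758494}{135963807} \approx 2.1459$)
$w + \sqrt{7069 + q{\left(76 \right)}} = \frac{291758494}{135963807} + \sqrt{7069 + 76 \left(7 + 76\right)} = \frac{291758494}{135963807} + \sqrt{7069 + 76 \cdot 83} = \frac{291758494}{135963807} + \sqrt{7069 + 6308} = \frac{291758494}{135963807} + \sqrt{13377} = \frac{291758494}{135963807} + 7 \sqrt{273}$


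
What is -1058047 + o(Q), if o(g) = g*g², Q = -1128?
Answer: -1436307199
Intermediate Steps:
o(g) = g³
-1058047 + o(Q) = -1058047 + (-1128)³ = -1058047 - 1435249152 = -1436307199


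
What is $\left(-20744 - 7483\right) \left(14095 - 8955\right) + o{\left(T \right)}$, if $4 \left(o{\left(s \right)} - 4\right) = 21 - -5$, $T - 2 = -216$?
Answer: $- \frac{290173539}{2} \approx -1.4509 \cdot 10^{8}$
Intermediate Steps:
$T = -214$ ($T = 2 - 216 = -214$)
$o{\left(s \right)} = \frac{21}{2}$ ($o{\left(s \right)} = 4 + \frac{21 - -5}{4} = 4 + \frac{21 + 5}{4} = 4 + \frac{1}{4} \cdot 26 = 4 + \frac{13}{2} = \frac{21}{2}$)
$\left(-20744 - 7483\right) \left(14095 - 8955\right) + o{\left(T \right)} = \left(-20744 - 7483\right) \left(14095 - 8955\right) + \frac{21}{2} = \left(-28227\right) 5140 + \frac{21}{2} = -145086780 + \frac{21}{2} = - \frac{290173539}{2}$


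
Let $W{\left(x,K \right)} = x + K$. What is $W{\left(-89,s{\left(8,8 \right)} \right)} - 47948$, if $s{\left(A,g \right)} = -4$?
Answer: $-48041$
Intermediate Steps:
$W{\left(x,K \right)} = K + x$
$W{\left(-89,s{\left(8,8 \right)} \right)} - 47948 = \left(-4 - 89\right) - 47948 = -93 - 47948 = -48041$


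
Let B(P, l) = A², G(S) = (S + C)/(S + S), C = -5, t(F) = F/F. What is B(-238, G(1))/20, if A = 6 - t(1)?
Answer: 5/4 ≈ 1.2500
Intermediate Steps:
t(F) = 1
A = 5 (A = 6 - 1*1 = 6 - 1 = 5)
G(S) = (-5 + S)/(2*S) (G(S) = (S - 5)/(S + S) = (-5 + S)/((2*S)) = (-5 + S)*(1/(2*S)) = (-5 + S)/(2*S))
B(P, l) = 25 (B(P, l) = 5² = 25)
B(-238, G(1))/20 = 25/20 = 25*(1/20) = 5/4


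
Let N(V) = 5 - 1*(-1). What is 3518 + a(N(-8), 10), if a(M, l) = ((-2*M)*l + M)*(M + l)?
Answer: 1694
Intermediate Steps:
N(V) = 6 (N(V) = 5 + 1 = 6)
a(M, l) = (M + l)*(M - 2*M*l) (a(M, l) = (-2*M*l + M)*(M + l) = (M - 2*M*l)*(M + l) = (M + l)*(M - 2*M*l))
3518 + a(N(-8), 10) = 3518 + 6*(6 + 10 - 2*10**2 - 2*6*10) = 3518 + 6*(6 + 10 - 2*100 - 120) = 3518 + 6*(6 + 10 - 200 - 120) = 3518 + 6*(-304) = 3518 - 1824 = 1694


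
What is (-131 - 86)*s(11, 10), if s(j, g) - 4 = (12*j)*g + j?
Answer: -289695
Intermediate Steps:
s(j, g) = 4 + j + 12*g*j (s(j, g) = 4 + ((12*j)*g + j) = 4 + (12*g*j + j) = 4 + (j + 12*g*j) = 4 + j + 12*g*j)
(-131 - 86)*s(11, 10) = (-131 - 86)*(4 + 11 + 12*10*11) = -217*(4 + 11 + 1320) = -217*1335 = -289695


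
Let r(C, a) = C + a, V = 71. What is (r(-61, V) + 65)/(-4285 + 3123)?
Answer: -75/1162 ≈ -0.064544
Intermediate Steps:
(r(-61, V) + 65)/(-4285 + 3123) = ((-61 + 71) + 65)/(-4285 + 3123) = (10 + 65)/(-1162) = 75*(-1/1162) = -75/1162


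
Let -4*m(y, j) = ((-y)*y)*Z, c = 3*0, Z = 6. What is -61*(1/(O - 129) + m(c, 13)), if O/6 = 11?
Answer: 61/63 ≈ 0.96825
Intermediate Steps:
O = 66 (O = 6*11 = 66)
c = 0
m(y, j) = 3*y²/2 (m(y, j) = -(-y)*y*6/4 = -(-y²)*6/4 = -(-3)*y²/2 = 3*y²/2)
-61*(1/(O - 129) + m(c, 13)) = -61*(1/(66 - 129) + (3/2)*0²) = -61*(1/(-63) + (3/2)*0) = -61*(-1/63 + 0) = -61*(-1/63) = 61/63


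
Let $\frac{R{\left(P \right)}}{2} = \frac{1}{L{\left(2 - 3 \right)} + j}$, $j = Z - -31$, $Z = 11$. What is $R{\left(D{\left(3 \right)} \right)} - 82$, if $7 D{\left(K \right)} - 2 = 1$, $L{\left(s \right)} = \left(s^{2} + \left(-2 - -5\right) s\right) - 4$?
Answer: $- \frac{1475}{18} \approx -81.944$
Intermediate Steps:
$L{\left(s \right)} = -4 + s^{2} + 3 s$ ($L{\left(s \right)} = \left(s^{2} + \left(-2 + 5\right) s\right) - 4 = \left(s^{2} + 3 s\right) - 4 = -4 + s^{2} + 3 s$)
$j = 42$ ($j = 11 - -31 = 11 + 31 = 42$)
$D{\left(K \right)} = \frac{3}{7}$ ($D{\left(K \right)} = \frac{2}{7} + \frac{1}{7} \cdot 1 = \frac{2}{7} + \frac{1}{7} = \frac{3}{7}$)
$R{\left(P \right)} = \frac{1}{18}$ ($R{\left(P \right)} = \frac{2}{\left(-4 + \left(2 - 3\right)^{2} + 3 \left(2 - 3\right)\right) + 42} = \frac{2}{\left(-4 + \left(-1\right)^{2} + 3 \left(-1\right)\right) + 42} = \frac{2}{\left(-4 + 1 - 3\right) + 42} = \frac{2}{-6 + 42} = \frac{2}{36} = 2 \cdot \frac{1}{36} = \frac{1}{18}$)
$R{\left(D{\left(3 \right)} \right)} - 82 = \frac{1}{18} - 82 = - \frac{1475}{18}$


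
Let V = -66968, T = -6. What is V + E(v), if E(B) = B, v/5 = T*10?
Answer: -67268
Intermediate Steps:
v = -300 (v = 5*(-6*10) = 5*(-60) = -300)
V + E(v) = -66968 - 300 = -67268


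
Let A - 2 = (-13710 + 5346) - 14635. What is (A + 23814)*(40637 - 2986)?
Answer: 30760867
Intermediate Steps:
A = -22997 (A = 2 + ((-13710 + 5346) - 14635) = 2 + (-8364 - 14635) = 2 - 22999 = -22997)
(A + 23814)*(40637 - 2986) = (-22997 + 23814)*(40637 - 2986) = 817*37651 = 30760867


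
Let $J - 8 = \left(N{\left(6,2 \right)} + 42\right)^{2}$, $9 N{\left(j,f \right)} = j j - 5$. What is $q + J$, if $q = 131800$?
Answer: $\frac{10843729}{81} \approx 1.3387 \cdot 10^{5}$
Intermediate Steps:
$N{\left(j,f \right)} = - \frac{5}{9} + \frac{j^{2}}{9}$ ($N{\left(j,f \right)} = \frac{j j - 5}{9} = \frac{j^{2} - 5}{9} = \frac{-5 + j^{2}}{9} = - \frac{5}{9} + \frac{j^{2}}{9}$)
$J = \frac{167929}{81}$ ($J = 8 + \left(\left(- \frac{5}{9} + \frac{6^{2}}{9}\right) + 42\right)^{2} = 8 + \left(\left(- \frac{5}{9} + \frac{1}{9} \cdot 36\right) + 42\right)^{2} = 8 + \left(\left(- \frac{5}{9} + 4\right) + 42\right)^{2} = 8 + \left(\frac{31}{9} + 42\right)^{2} = 8 + \left(\frac{409}{9}\right)^{2} = 8 + \frac{167281}{81} = \frac{167929}{81} \approx 2073.2$)
$q + J = 131800 + \frac{167929}{81} = \frac{10843729}{81}$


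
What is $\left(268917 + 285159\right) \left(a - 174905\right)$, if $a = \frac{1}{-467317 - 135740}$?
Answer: $- \frac{19480884521557512}{201019} \approx -9.6911 \cdot 10^{10}$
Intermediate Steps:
$a = - \frac{1}{603057}$ ($a = \frac{1}{-603057} = - \frac{1}{603057} \approx -1.6582 \cdot 10^{-6}$)
$\left(268917 + 285159\right) \left(a - 174905\right) = \left(268917 + 285159\right) \left(- \frac{1}{603057} - 174905\right) = 554076 \left(- \frac{1}{603057} - 174905\right) = 554076 \left(- \frac{105477684586}{603057}\right) = - \frac{19480884521557512}{201019}$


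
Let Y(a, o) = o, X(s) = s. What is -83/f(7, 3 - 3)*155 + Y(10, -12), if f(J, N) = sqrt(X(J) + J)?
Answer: -12 - 12865*sqrt(14)/14 ≈ -3450.3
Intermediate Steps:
f(J, N) = sqrt(2)*sqrt(J) (f(J, N) = sqrt(J + J) = sqrt(2*J) = sqrt(2)*sqrt(J))
-83/f(7, 3 - 3)*155 + Y(10, -12) = -83*sqrt(14)/14*155 - 12 = -12865*sqrt(14)/14 - 12 = -12 - 12865*sqrt(14)/14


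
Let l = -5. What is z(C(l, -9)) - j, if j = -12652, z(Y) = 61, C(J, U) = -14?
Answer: 12713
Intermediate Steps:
z(C(l, -9)) - j = 61 - 1*(-12652) = 61 + 12652 = 12713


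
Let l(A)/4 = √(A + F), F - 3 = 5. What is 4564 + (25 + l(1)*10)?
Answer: 4709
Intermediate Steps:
F = 8 (F = 3 + 5 = 8)
l(A) = 4*√(8 + A) (l(A) = 4*√(A + 8) = 4*√(8 + A))
4564 + (25 + l(1)*10) = 4564 + (25 + (4*√(8 + 1))*10) = 4564 + (25 + (4*√9)*10) = 4564 + (25 + (4*3)*10) = 4564 + (25 + 12*10) = 4564 + (25 + 120) = 4564 + 145 = 4709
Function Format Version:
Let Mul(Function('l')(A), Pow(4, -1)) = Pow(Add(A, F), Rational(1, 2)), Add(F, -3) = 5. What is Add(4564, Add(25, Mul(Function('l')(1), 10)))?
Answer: 4709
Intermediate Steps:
F = 8 (F = Add(3, 5) = 8)
Function('l')(A) = Mul(4, Pow(Add(8, A), Rational(1, 2))) (Function('l')(A) = Mul(4, Pow(Add(A, 8), Rational(1, 2))) = Mul(4, Pow(Add(8, A), Rational(1, 2))))
Add(4564, Add(25, Mul(Function('l')(1), 10))) = Add(4564, Add(25, Mul(Mul(4, Pow(Add(8, 1), Rational(1, 2))), 10))) = Add(4564, Add(25, Mul(Mul(4, Pow(9, Rational(1, 2))), 10))) = Add(4564, Add(25, Mul(Mul(4, 3), 10))) = Add(4564, Add(25, Mul(12, 10))) = Add(4564, Add(25, 120)) = Add(4564, 145) = 4709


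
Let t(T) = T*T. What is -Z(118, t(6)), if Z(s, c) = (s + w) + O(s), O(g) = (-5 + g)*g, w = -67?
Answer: -13385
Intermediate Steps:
O(g) = g*(-5 + g)
t(T) = T**2
Z(s, c) = -67 + s + s*(-5 + s) (Z(s, c) = (s - 67) + s*(-5 + s) = (-67 + s) + s*(-5 + s) = -67 + s + s*(-5 + s))
-Z(118, t(6)) = -(-67 + 118 + 118*(-5 + 118)) = -(-67 + 118 + 118*113) = -(-67 + 118 + 13334) = -1*13385 = -13385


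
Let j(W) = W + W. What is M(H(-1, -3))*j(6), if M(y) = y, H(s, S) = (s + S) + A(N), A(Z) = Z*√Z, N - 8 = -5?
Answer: -48 + 36*√3 ≈ 14.354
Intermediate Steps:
N = 3 (N = 8 - 5 = 3)
A(Z) = Z^(3/2)
H(s, S) = S + s + 3*√3 (H(s, S) = (s + S) + 3^(3/2) = (S + s) + 3*√3 = S + s + 3*√3)
j(W) = 2*W
M(H(-1, -3))*j(6) = (-3 - 1 + 3*√3)*(2*6) = (-4 + 3*√3)*12 = -48 + 36*√3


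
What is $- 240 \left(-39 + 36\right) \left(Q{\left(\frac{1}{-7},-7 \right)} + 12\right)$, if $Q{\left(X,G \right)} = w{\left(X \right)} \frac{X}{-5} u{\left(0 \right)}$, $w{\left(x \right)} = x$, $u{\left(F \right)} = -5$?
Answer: $\frac{424080}{49} \approx 8654.7$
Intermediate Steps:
$Q{\left(X,G \right)} = X^{2}$ ($Q{\left(X,G \right)} = X \frac{X}{-5} \left(-5\right) = X X \left(- \frac{1}{5}\right) \left(-5\right) = X \left(- \frac{X}{5}\right) \left(-5\right) = - \frac{X^{2}}{5} \left(-5\right) = X^{2}$)
$- 240 \left(-39 + 36\right) \left(Q{\left(\frac{1}{-7},-7 \right)} + 12\right) = - 240 \left(-39 + 36\right) \left(\left(\frac{1}{-7}\right)^{2} + 12\right) = - 240 \left(- 3 \left(\left(- \frac{1}{7}\right)^{2} + 12\right)\right) = - 240 \left(- 3 \left(\frac{1}{49} + 12\right)\right) = - 240 \left(\left(-3\right) \frac{589}{49}\right) = \left(-240\right) \left(- \frac{1767}{49}\right) = \frac{424080}{49}$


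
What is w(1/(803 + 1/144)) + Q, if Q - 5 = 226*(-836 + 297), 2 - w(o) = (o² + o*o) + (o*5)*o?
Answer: -232668609000025/1910141527 ≈ -1.2181e+5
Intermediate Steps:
w(o) = 2 - 7*o² (w(o) = 2 - ((o² + o*o) + (o*5)*o) = 2 - ((o² + o²) + (5*o)*o) = 2 - (2*o² + 5*o²) = 2 - 7*o²)
Q = -121809 (Q = 5 + 226*(-836 + 297) = 5 + 226*(-539) = 5 - 121814 = -121809)
w(1/(803 + 1/144)) + Q = (2 - 7/(803 + 1/144)²) - 121809 = (2 - 7*(1/(115633/144))²) - 121809 = (2 - 7*(144/115633)²) - 121809 = (2 - 7*20736/13370990689) - 121809 = (2 - 20736/1910141527) - 121809 = 3820262318/1910141527 - 121809 = -232668609000025/1910141527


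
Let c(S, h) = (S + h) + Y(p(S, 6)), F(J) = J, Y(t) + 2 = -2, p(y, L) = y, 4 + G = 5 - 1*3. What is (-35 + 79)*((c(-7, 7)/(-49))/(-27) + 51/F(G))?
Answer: -1484582/1323 ≈ -1122.1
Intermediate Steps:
G = -2 (G = -4 + (5 - 1*3) = -4 + (5 - 3) = -4 + 2 = -2)
Y(t) = -4 (Y(t) = -2 - 2 = -4)
c(S, h) = -4 + S + h (c(S, h) = (S + h) - 4 = -4 + S + h)
(-35 + 79)*((c(-7, 7)/(-49))/(-27) + 51/F(G)) = (-35 + 79)*(((-4 - 7 + 7)/(-49))/(-27) + 51/(-2)) = 44*(-4*(-1/49)*(-1/27) + 51*(-½)) = 44*((4/49)*(-1/27) - 51/2) = 44*(-4/1323 - 51/2) = 44*(-67481/2646) = -1484582/1323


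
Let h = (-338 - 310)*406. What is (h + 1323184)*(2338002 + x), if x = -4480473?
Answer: -2271224937216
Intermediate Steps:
h = -263088 (h = -648*406 = -263088)
(h + 1323184)*(2338002 + x) = (-263088 + 1323184)*(2338002 - 4480473) = 1060096*(-2142471) = -2271224937216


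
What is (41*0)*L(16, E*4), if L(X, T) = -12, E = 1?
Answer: 0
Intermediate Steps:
(41*0)*L(16, E*4) = (41*0)*(-12) = 0*(-12) = 0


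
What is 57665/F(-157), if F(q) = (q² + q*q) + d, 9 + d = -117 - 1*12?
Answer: 11533/9832 ≈ 1.1730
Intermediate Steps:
d = -138 (d = -9 + (-117 - 1*12) = -9 + (-117 - 12) = -9 - 129 = -138)
F(q) = -138 + 2*q² (F(q) = (q² + q*q) - 138 = (q² + q²) - 138 = 2*q² - 138 = -138 + 2*q²)
57665/F(-157) = 57665/(-138 + 2*(-157)²) = 57665/(-138 + 2*24649) = 57665/(-138 + 49298) = 57665/49160 = 57665*(1/49160) = 11533/9832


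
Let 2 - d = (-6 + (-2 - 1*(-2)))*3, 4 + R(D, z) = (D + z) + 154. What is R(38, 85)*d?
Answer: 5460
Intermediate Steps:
R(D, z) = 150 + D + z (R(D, z) = -4 + ((D + z) + 154) = -4 + (154 + D + z) = 150 + D + z)
d = 20 (d = 2 - (-6 + (-2 - 1*(-2)))*3 = 2 - (-6 + (-2 + 2))*3 = 2 - (-6 + 0)*3 = 2 - (-6)*3 = 2 - 1*(-18) = 2 + 18 = 20)
R(38, 85)*d = (150 + 38 + 85)*20 = 273*20 = 5460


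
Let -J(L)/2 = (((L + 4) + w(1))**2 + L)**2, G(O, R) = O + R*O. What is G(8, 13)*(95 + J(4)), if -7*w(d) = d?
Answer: -328345392/343 ≈ -9.5728e+5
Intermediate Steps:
G(O, R) = O + O*R
w(d) = -d/7
J(L) = -2*(L + (27/7 + L)**2)**2 (J(L) = -2*(((L + 4) - 1/7*1)**2 + L)**2 = -2*(((4 + L) - 1/7)**2 + L)**2 = -2*((27/7 + L)**2 + L)**2 = -2*(L + (27/7 + L)**2)**2)
G(8, 13)*(95 + J(4)) = (8*(1 + 13))*(95 - 2*((27 + 7*4)**2 + 49*4)**2/2401) = (8*14)*(95 - 2*((27 + 28)**2 + 196)**2/2401) = 112*(95 - 2*(55**2 + 196)**2/2401) = 112*(95 - 2*(3025 + 196)**2/2401) = 112*(95 - 2/2401*3221**2) = 112*(95 - 2/2401*10374841) = 112*(95 - 20749682/2401) = 112*(-20521587/2401) = -328345392/343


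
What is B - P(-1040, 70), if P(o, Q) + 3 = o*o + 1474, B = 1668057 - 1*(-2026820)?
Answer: 2611806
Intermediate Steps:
B = 3694877 (B = 1668057 + 2026820 = 3694877)
P(o, Q) = 1471 + o² (P(o, Q) = -3 + (o*o + 1474) = -3 + (o² + 1474) = -3 + (1474 + o²) = 1471 + o²)
B - P(-1040, 70) = 3694877 - (1471 + (-1040)²) = 3694877 - (1471 + 1081600) = 3694877 - 1*1083071 = 3694877 - 1083071 = 2611806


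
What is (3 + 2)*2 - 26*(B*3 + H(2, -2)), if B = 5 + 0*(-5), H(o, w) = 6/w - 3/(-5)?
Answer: -1588/5 ≈ -317.60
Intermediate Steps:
H(o, w) = ⅗ + 6/w (H(o, w) = 6/w - 3*(-⅕) = 6/w + ⅗ = ⅗ + 6/w)
B = 5 (B = 5 + 0 = 5)
(3 + 2)*2 - 26*(B*3 + H(2, -2)) = (3 + 2)*2 - 26*(5*3 + (⅗ + 6/(-2))) = 5*2 - 26*(15 + (⅗ + 6*(-½))) = 10 - 26*(15 + (⅗ - 3)) = 10 - 26*(15 - 12/5) = 10 - 26*63/5 = 10 - 1638/5 = -1588/5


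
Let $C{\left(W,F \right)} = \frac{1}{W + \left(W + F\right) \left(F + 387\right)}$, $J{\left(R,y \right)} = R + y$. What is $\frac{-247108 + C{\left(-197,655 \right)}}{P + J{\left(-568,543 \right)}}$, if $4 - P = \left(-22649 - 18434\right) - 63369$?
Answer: $- \frac{117880153211}{49817659809} \approx -2.3662$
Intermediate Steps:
$C{\left(W,F \right)} = \frac{1}{W + \left(387 + F\right) \left(F + W\right)}$ ($C{\left(W,F \right)} = \frac{1}{W + \left(F + W\right) \left(387 + F\right)} = \frac{1}{W + \left(387 + F\right) \left(F + W\right)}$)
$P = 104456$ ($P = 4 - \left(\left(-22649 - 18434\right) - 63369\right) = 4 - \left(-41083 - 63369\right) = 4 - -104452 = 4 + 104452 = 104456$)
$\frac{-247108 + C{\left(-197,655 \right)}}{P + J{\left(-568,543 \right)}} = \frac{-247108 + \frac{1}{655^{2} + 387 \cdot 655 + 388 \left(-197\right) + 655 \left(-197\right)}}{104456 + \left(-568 + 543\right)} = \frac{-247108 + \frac{1}{429025 + 253485 - 76436 - 129035}}{104456 - 25} = \frac{-247108 + \frac{1}{477039}}{104431} = \left(-247108 + \frac{1}{477039}\right) \frac{1}{104431} = \left(- \frac{117880153211}{477039}\right) \frac{1}{104431} = - \frac{117880153211}{49817659809}$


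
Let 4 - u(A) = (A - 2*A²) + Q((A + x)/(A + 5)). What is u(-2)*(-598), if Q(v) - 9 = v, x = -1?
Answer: -3588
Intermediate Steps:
Q(v) = 9 + v
u(A) = -5 - A + 2*A² - (-1 + A)/(5 + A) (u(A) = 4 - ((A - 2*A²) + (9 + (A - 1)/(A + 5))) = 4 - ((A - 2*A²) + (9 + (-1 + A)/(5 + A))) = 4 - (9 + A - 2*A² + (-1 + A)/(5 + A)) = 4 + (-9 - A + 2*A² - (-1 + A)/(5 + A)) = -5 - A + 2*A² - (-1 + A)/(5 + A))
u(-2)*(-598) = ((1 - 1*(-2) + (5 - 2)*(-5 - 1*(-2) + 2*(-2)²))/(5 - 2))*(-598) = ((1 + 2 + 3*(-5 + 2 + 2*4))/3)*(-598) = ((1 + 2 + 3*(-5 + 2 + 8))/3)*(-598) = ((1 + 2 + 3*5)/3)*(-598) = ((1 + 2 + 15)/3)*(-598) = ((⅓)*18)*(-598) = 6*(-598) = -3588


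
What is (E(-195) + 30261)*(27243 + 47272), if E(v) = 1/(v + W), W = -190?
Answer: 24803880436/11 ≈ 2.2549e+9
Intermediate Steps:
E(v) = 1/(-190 + v) (E(v) = 1/(v - 190) = 1/(-190 + v))
(E(-195) + 30261)*(27243 + 47272) = (1/(-190 - 195) + 30261)*(27243 + 47272) = (1/(-385) + 30261)*74515 = (-1/385 + 30261)*74515 = (11650484/385)*74515 = 24803880436/11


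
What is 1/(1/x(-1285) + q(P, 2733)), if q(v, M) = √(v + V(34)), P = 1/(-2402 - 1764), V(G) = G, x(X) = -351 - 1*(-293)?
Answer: 120814/238241443 + 1682*√590084738/238241443 ≈ 0.17201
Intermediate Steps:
x(X) = -58 (x(X) = -351 + 293 = -58)
P = -1/4166 (P = 1/(-4166) = -1/4166 ≈ -0.00024004)
q(v, M) = √(34 + v) (q(v, M) = √(v + 34) = √(34 + v))
1/(1/x(-1285) + q(P, 2733)) = 1/(1/(-58) + √(34 - 1/4166)) = 1/(-1/58 + √(141643/4166)) = 1/(-1/58 + √590084738/4166)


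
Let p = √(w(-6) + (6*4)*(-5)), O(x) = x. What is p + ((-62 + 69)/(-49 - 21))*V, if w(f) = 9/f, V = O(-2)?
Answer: ⅕ + 9*I*√6/2 ≈ 0.2 + 11.023*I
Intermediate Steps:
V = -2
p = 9*I*√6/2 (p = √(9/(-6) + (6*4)*(-5)) = √(9*(-⅙) + 24*(-5)) = √(-3/2 - 120) = √(-243/2) = 9*I*√6/2 ≈ 11.023*I)
p + ((-62 + 69)/(-49 - 21))*V = 9*I*√6/2 + ((-62 + 69)/(-49 - 21))*(-2) = 9*I*√6/2 + (7/(-70))*(-2) = 9*I*√6/2 + (7*(-1/70))*(-2) = 9*I*√6/2 - ⅒*(-2) = 9*I*√6/2 + ⅕ = ⅕ + 9*I*√6/2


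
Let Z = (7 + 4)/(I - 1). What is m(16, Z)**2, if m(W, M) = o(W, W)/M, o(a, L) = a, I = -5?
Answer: 9216/121 ≈ 76.165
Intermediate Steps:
Z = -11/6 (Z = (7 + 4)/(-5 - 1) = 11/(-6) = 11*(-1/6) = -11/6 ≈ -1.8333)
m(W, M) = W/M
m(16, Z)**2 = (16/(-11/6))**2 = (16*(-6/11))**2 = (-96/11)**2 = 9216/121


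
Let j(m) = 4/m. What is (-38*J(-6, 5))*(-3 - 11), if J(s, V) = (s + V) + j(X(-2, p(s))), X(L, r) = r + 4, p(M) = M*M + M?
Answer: -7980/17 ≈ -469.41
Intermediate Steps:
p(M) = M + M² (p(M) = M² + M = M + M²)
X(L, r) = 4 + r
J(s, V) = V + s + 4/(4 + s*(1 + s)) (J(s, V) = (s + V) + 4/(4 + s*(1 + s)) = (V + s) + 4/(4 + s*(1 + s)) = V + s + 4/(4 + s*(1 + s)))
(-38*J(-6, 5))*(-3 - 11) = (-38*(4 + (4 - 6*(1 - 6))*(5 - 6))/(4 - 6*(1 - 6)))*(-3 - 11) = -38*(4 + (4 - 6*(-5))*(-1))/(4 - 6*(-5))*(-14) = -38*(4 + (4 + 30)*(-1))/(4 + 30)*(-14) = -38*(4 + 34*(-1))/34*(-14) = -19*(4 - 34)/17*(-14) = -19*(-30)/17*(-14) = -38*(-15/17)*(-14) = (570/17)*(-14) = -7980/17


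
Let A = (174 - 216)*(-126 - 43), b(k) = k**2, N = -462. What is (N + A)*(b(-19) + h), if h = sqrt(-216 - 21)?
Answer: 2395596 + 6636*I*sqrt(237) ≈ 2.3956e+6 + 1.0216e+5*I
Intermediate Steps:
A = 7098 (A = -42*(-169) = 7098)
h = I*sqrt(237) (h = sqrt(-237) = I*sqrt(237) ≈ 15.395*I)
(N + A)*(b(-19) + h) = (-462 + 7098)*((-19)**2 + I*sqrt(237)) = 6636*(361 + I*sqrt(237)) = 2395596 + 6636*I*sqrt(237)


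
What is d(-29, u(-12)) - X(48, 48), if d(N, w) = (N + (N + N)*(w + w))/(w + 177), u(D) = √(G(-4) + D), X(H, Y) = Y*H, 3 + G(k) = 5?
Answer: (-2420*√10 + 407837*I)/(√10 - 177*I) ≈ -2304.2 - 2.0689*I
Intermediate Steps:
G(k) = 2 (G(k) = -3 + 5 = 2)
X(H, Y) = H*Y
u(D) = √(2 + D)
d(N, w) = (N + 4*N*w)/(177 + w) (d(N, w) = (N + (2*N)*(2*w))/(177 + w) = (N + 4*N*w)/(177 + w))
d(-29, u(-12)) - X(48, 48) = -29*(1 + 4*√(2 - 12))/(177 + √(2 - 12)) - 48*48 = -29*(1 + 4*√(-10))/(177 + √(-10)) - 1*2304 = -29*(1 + 4*(I*√10))/(177 + I*√10) - 2304 = -29*(1 + 4*I*√10)/(177 + I*√10) - 2304 = -2304 - 29*(1 + 4*I*√10)/(177 + I*√10)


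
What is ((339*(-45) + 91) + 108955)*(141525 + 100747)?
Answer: 22722933152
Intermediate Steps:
((339*(-45) + 91) + 108955)*(141525 + 100747) = ((-15255 + 91) + 108955)*242272 = (-15164 + 108955)*242272 = 93791*242272 = 22722933152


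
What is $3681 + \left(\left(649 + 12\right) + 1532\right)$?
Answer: $5874$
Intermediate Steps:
$3681 + \left(\left(649 + 12\right) + 1532\right) = 3681 + \left(661 + 1532\right) = 3681 + 2193 = 5874$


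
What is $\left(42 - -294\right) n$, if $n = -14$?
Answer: $-4704$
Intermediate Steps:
$\left(42 - -294\right) n = \left(42 - -294\right) \left(-14\right) = \left(42 + 294\right) \left(-14\right) = 336 \left(-14\right) = -4704$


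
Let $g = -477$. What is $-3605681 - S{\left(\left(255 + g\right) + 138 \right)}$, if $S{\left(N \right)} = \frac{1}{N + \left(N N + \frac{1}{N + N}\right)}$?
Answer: $- \frac{4223316127063}{1171295} \approx -3.6057 \cdot 10^{6}$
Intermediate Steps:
$S{\left(N \right)} = \frac{1}{N + N^{2} + \frac{1}{2 N}}$ ($S{\left(N \right)} = \frac{1}{N + \left(N^{2} + \frac{1}{2 N}\right)} = \frac{1}{N + N^{2} + \frac{1}{2 N}}$)
$-3605681 - S{\left(\left(255 + g\right) + 138 \right)} = -3605681 - \frac{2 \left(\left(255 - 477\right) + 138\right)}{1 + 2 \left(\left(255 - 477\right) + 138\right)^{2} + 2 \left(\left(255 - 477\right) + 138\right)^{3}} = -3605681 - \frac{2 \left(-222 + 138\right)}{1 + 2 \left(-222 + 138\right)^{2} + 2 \left(-222 + 138\right)^{3}} = -3605681 - 2 \left(-84\right) \frac{1}{1 + 2 \left(-84\right)^{2} + 2 \left(-84\right)^{3}} = -3605681 - 2 \left(-84\right) \frac{1}{1 + 2 \cdot 7056 + 2 \left(-592704\right)} = -3605681 - 2 \left(-84\right) \frac{1}{1 + 14112 - 1185408} = -3605681 - 2 \left(-84\right) \frac{1}{-1171295} = -3605681 - 2 \left(-84\right) \left(- \frac{1}{1171295}\right) = -3605681 - \frac{168}{1171295} = - \frac{4223316127063}{1171295}$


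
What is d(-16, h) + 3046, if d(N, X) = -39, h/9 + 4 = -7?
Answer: 3007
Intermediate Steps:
h = -99 (h = -36 + 9*(-7) = -36 - 63 = -99)
d(-16, h) + 3046 = -39 + 3046 = 3007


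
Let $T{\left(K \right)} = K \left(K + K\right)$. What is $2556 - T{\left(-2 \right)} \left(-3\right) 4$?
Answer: $2652$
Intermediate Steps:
$T{\left(K \right)} = 2 K^{2}$ ($T{\left(K \right)} = K 2 K = 2 K^{2}$)
$2556 - T{\left(-2 \right)} \left(-3\right) 4 = 2556 - 2 \left(-2\right)^{2} \left(-3\right) 4 = 2556 - 2 \cdot 4 \left(-3\right) 4 = 2556 - 8 \left(-3\right) 4 = 2556 - \left(-24\right) 4 = 2556 - -96 = 2556 + 96 = 2652$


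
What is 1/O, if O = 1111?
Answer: 1/1111 ≈ 0.00090009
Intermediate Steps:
1/O = 1/1111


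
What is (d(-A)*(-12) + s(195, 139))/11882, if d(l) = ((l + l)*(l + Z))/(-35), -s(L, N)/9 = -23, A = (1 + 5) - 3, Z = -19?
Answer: 8829/415870 ≈ 0.021230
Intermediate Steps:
A = 3 (A = 6 - 3 = 3)
s(L, N) = 207 (s(L, N) = -9*(-23) = 207)
d(l) = -2*l*(-19 + l)/35 (d(l) = ((l + l)*(l - 19))/(-35) = ((2*l)*(-19 + l))*(-1/35) = (2*l*(-19 + l))*(-1/35) = -2*l*(-19 + l)/35)
(d(-A)*(-12) + s(195, 139))/11882 = ((2*(-1*3)*(19 - (-1)*3)/35)*(-12) + 207)/11882 = (((2/35)*(-3)*(19 - 1*(-3)))*(-12) + 207)*(1/11882) = (((2/35)*(-3)*(19 + 3))*(-12) + 207)*(1/11882) = (((2/35)*(-3)*22)*(-12) + 207)*(1/11882) = (-132/35*(-12) + 207)*(1/11882) = (1584/35 + 207)*(1/11882) = (8829/35)*(1/11882) = 8829/415870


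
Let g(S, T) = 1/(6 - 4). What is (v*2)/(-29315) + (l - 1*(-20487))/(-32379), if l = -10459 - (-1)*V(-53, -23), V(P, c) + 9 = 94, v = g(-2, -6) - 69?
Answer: -97342224/316396795 ≈ -0.30766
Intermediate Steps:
g(S, T) = ½ (g(S, T) = 1/2 = ½)
v = -137/2 (v = ½ - 69 = -137/2 ≈ -68.500)
V(P, c) = 85 (V(P, c) = -9 + 94 = 85)
l = -10374 (l = -10459 - (-1)*85 = -10459 - 1*(-85) = -10459 + 85 = -10374)
(v*2)/(-29315) + (l - 1*(-20487))/(-32379) = -137/2*2/(-29315) + (-10374 - 1*(-20487))/(-32379) = -137*(-1/29315) + (-10374 + 20487)*(-1/32379) = 137/29315 + 10113*(-1/32379) = 137/29315 - 3371/10793 = -97342224/316396795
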